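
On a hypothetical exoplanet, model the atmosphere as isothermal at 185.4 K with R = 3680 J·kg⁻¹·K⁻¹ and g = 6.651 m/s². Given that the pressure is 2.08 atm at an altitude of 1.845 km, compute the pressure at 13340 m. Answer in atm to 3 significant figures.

P ≈ 1.86 atm

Scale height: H = RT/g = 3680 × 185.4 / 6.651 = 102580 m.
Between two levels, P₂ = P₁ exp(−Δz/H) with Δz = z₂ − z₁.
Δz = 13340 − 1845.0 = 11495 m; Δz/H = 11495/102580 = 0.11206.
P₂ = 2.08 × exp(−0.11206) = 2.08 × 0.89399 = 1.8595 atm.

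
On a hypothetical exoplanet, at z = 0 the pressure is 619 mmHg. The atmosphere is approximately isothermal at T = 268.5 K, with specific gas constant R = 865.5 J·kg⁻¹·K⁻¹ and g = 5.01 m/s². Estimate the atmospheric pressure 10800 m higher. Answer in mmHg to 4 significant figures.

Scale height: H = RT/g = 865.5 × 268.5 / 5.01 = 46385 m.
Barometric formula: P = P₀ exp(−z/H).
z/H = 10800/46385 = 0.23283; exp(−0.23283) = 0.79229.
P = 619 × 0.79229 = 490.43 mmHg.

P ≈ 490.4 mmHg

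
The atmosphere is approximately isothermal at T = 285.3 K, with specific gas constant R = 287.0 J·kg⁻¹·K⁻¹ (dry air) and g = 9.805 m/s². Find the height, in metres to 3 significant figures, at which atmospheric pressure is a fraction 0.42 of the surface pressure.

z ≈ 7240 m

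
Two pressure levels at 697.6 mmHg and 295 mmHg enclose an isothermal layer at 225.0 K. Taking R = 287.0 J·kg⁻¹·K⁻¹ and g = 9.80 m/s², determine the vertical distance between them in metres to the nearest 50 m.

Δz ≈ 5650 m

Hypsometric equation: Δz = (R T̄/g) ln(P₁/P₂).
R T̄/g = 287.0 × 225.0 / 9.80 = 6589.3 m.
ln(697.6/295) = ln(2.3647) = 0.86065.
Δz = 6589.3 × 0.86065 = 5671.1 m.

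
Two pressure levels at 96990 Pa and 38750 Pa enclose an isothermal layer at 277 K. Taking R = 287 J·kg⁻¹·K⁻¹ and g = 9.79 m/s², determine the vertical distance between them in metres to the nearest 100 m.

Hypsometric equation: Δz = (R T̄/g) ln(P₁/P₂).
R T̄/g = 287 × 277 / 9.79 = 8120.4 m.
ln(96990/38750) = ln(2.5030) = 0.91749.
Δz = 8120.4 × 0.91749 = 7450.4 m.

Δz ≈ 7500 m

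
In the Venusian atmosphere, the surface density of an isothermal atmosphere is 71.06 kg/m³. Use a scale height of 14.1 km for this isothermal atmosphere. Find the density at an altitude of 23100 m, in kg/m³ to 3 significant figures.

In an isothermal atmosphere, density decays like pressure: ρ = ρ₀ exp(−z/H).
z/H = 23100/14100 = 1.6383; exp(−1.6383) = 0.19431.
ρ = 71.06 × 0.19431 = 13.808 kg/m³.

ρ ≈ 13.8 kg/m³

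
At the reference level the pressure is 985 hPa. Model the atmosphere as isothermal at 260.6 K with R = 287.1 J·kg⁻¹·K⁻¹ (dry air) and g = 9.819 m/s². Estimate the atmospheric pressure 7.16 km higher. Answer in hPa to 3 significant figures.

Scale height: H = RT/g = 287.1 × 260.6 / 9.819 = 7619.7 m.
Barometric formula: P = P₀ exp(−z/H).
z/H = 7160.0/7619.7 = 0.93967; exp(−0.93967) = 0.39076.
P = 985 × 0.39076 = 384.90 hPa.

P ≈ 385 hPa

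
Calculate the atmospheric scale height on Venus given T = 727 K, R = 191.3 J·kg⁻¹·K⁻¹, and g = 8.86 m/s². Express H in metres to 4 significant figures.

The scale height of an isothermal atmosphere is H = RT/g.
H = 191.3 × 727 / 8.86 = 139080/8.86 = 15698 m.

H ≈ 15700 m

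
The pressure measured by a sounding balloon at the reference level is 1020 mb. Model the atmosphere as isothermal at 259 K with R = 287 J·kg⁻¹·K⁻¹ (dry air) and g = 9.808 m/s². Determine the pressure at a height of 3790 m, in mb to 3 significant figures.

P ≈ 619 mb

Scale height: H = RT/g = 287 × 259 / 9.808 = 7578.8 m.
Barometric formula: P = P₀ exp(−z/H).
z/H = 3790.0/7578.8 = 0.50008; exp(−0.50008) = 0.60648.
P = 1020 × 0.60648 = 618.61 mb.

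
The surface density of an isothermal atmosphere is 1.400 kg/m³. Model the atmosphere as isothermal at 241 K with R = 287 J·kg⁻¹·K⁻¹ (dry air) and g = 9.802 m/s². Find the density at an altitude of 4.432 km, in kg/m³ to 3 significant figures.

ρ ≈ 0.747 kg/m³

Scale height: H = RT/g = 287 × 241 / 9.802 = 7056.4 m.
In an isothermal atmosphere, density decays like pressure: ρ = ρ₀ exp(−z/H).
z/H = 4432.0/7056.4 = 0.62808; exp(−0.62808) = 0.53362.
ρ = 1.400 × 0.53362 = 0.74707 kg/m³.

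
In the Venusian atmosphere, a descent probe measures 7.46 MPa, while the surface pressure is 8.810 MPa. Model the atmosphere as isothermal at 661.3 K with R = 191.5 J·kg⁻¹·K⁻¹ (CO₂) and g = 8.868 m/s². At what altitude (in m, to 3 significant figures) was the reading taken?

Scale height: H = RT/g = 191.5 × 661.3 / 8.868 = 14280 m.
Invert the barometric formula: z = H ln(P₀/P).
P₀/P = 8.810/7.46 = 1.1810; ln(1.1810) = 0.16636.
z = 14280 × 0.16636 = 2375.6 m.

z ≈ 2380 m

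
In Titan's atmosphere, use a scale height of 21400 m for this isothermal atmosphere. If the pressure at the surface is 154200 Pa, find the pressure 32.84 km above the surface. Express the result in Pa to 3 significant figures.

Barometric formula: P = P₀ exp(−z/H).
z/H = 32840/21400 = 1.5346; exp(−1.5346) = 0.21554.
P = 154200 × 0.21554 = 33236 Pa.

P ≈ 33200 Pa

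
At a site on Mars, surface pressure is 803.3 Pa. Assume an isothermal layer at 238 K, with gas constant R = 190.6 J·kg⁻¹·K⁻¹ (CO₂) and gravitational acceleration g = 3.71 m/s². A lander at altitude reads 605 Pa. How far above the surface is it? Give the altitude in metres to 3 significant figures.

Scale height: H = RT/g = 190.6 × 238 / 3.71 = 12227 m.
Invert the barometric formula: z = H ln(P₀/P).
P₀/P = 803.3/605 = 1.3278; ln(1.3278) = 0.28352.
z = 12227 × 0.28352 = 3466.6 m.

z ≈ 3470 m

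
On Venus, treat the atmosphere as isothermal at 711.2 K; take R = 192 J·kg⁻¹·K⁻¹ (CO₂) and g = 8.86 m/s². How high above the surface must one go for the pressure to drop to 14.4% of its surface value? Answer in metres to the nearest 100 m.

z ≈ 29900 m

Scale height: H = RT/g = 192 × 711.2 / 8.86 = 15412 m.
Set P/P₀ = exp(−z/H) = 0.144, so z = −H ln(0.144).
−ln(0.144) = 1.9379; z = 15412 × 1.9379 = 29867 m.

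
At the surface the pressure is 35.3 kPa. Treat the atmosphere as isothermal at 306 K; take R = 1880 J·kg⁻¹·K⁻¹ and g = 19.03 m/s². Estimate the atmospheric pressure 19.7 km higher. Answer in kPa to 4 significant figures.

P ≈ 18.40 kPa

Scale height: H = RT/g = 1880 × 306 / 19.03 = 30230 m.
Barometric formula: P = P₀ exp(−z/H).
z/H = 19700/30230 = 0.65167; exp(−0.65167) = 0.52117.
P = 35.3 × 0.52117 = 18.397 kPa.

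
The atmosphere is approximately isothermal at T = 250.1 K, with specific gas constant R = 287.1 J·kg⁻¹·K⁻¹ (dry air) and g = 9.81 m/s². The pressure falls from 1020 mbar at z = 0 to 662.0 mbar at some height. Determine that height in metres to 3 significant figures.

z ≈ 3160 m

Scale height: H = RT/g = 287.1 × 250.1 / 9.81 = 7319.4 m.
Invert the barometric formula: z = H ln(P₀/P).
P₀/P = 1020/662.0 = 1.5408; ln(1.5408) = 0.43230.
z = 7319.4 × 0.43230 = 3164.2 m.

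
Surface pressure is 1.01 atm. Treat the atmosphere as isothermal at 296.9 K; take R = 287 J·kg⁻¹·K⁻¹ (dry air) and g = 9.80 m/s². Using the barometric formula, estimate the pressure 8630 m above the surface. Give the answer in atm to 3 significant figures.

P ≈ 0.374 atm

Scale height: H = RT/g = 287 × 296.9 / 9.80 = 8694.9 m.
Barometric formula: P = P₀ exp(−z/H).
z/H = 8630.0/8694.9 = 0.99254; exp(−0.99254) = 0.37063.
P = 1.01 × 0.37063 = 0.37434 atm.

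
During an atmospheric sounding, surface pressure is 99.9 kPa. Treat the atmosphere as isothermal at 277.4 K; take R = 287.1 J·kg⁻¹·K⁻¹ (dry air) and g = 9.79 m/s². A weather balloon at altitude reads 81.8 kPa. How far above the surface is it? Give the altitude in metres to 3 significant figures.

z ≈ 1630 m

Scale height: H = RT/g = 287.1 × 277.4 / 9.79 = 8135.0 m.
Invert the barometric formula: z = H ln(P₀/P).
P₀/P = 99.9/81.8 = 1.2213; ln(1.2213) = 0.19992.
z = 8135.0 × 0.19992 = 1626.3 m.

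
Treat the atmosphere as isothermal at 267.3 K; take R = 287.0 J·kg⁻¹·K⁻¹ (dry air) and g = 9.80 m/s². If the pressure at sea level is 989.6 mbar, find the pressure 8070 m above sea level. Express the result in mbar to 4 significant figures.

Scale height: H = RT/g = 287.0 × 267.3 / 9.80 = 7828.1 m.
Barometric formula: P = P₀ exp(−z/H).
z/H = 8070.0/7828.1 = 1.0309; exp(−1.0309) = 0.35669.
P = 989.6 × 0.35669 = 352.98 mbar.

P ≈ 353.0 mbar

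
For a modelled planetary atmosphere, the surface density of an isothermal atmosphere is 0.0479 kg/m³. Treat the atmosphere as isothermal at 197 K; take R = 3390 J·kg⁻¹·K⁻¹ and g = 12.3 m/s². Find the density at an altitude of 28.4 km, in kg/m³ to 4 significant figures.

Scale height: H = RT/g = 3390 × 197 / 12.3 = 54295 m.
In an isothermal atmosphere, density decays like pressure: ρ = ρ₀ exp(−z/H).
z/H = 28400/54295 = 0.52307; exp(−0.52307) = 0.59270.
ρ = 0.0479 × 0.59270 = 0.028390 kg/m³.

ρ ≈ 0.02839 kg/m³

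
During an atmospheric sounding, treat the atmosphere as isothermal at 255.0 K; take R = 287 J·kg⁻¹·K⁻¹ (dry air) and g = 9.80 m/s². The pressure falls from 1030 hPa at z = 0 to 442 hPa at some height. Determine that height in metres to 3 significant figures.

Scale height: H = RT/g = 287 × 255.0 / 9.80 = 7467.9 m.
Invert the barometric formula: z = H ln(P₀/P).
P₀/P = 1030/442 = 2.3303; ln(2.3303) = 0.84600.
z = 7467.9 × 0.84600 = 6317.8 m.

z ≈ 6320 m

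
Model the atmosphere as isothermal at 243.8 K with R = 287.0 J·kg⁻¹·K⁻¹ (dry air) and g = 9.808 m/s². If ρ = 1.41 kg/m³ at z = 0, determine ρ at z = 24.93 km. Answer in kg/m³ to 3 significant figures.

Scale height: H = RT/g = 287.0 × 243.8 / 9.808 = 7134.0 m.
In an isothermal atmosphere, density decays like pressure: ρ = ρ₀ exp(−z/H).
z/H = 24930/7134.0 = 3.4945; exp(−3.4945) = 0.030364.
ρ = 1.41 × 0.030364 = 0.042813 kg/m³.

ρ ≈ 0.0428 kg/m³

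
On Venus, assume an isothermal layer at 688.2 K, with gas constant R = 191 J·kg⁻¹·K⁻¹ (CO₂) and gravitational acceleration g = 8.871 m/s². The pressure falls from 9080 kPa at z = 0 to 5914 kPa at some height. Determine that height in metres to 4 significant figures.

z ≈ 6353 m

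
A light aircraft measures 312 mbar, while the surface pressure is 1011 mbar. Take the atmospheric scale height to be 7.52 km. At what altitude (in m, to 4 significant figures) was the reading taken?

z ≈ 8841 m

Invert the barometric formula: z = H ln(P₀/P).
P₀/P = 1011/312 = 3.2404; ln(3.2404) = 1.1757.
z = 7520.0 × 1.1757 = 8841.3 m.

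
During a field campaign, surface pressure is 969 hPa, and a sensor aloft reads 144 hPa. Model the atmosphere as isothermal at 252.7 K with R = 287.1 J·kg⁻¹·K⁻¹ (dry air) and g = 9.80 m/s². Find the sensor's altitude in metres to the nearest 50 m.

z ≈ 14100 m

Scale height: H = RT/g = 287.1 × 252.7 / 9.80 = 7403.1 m.
Invert the barometric formula: z = H ln(P₀/P).
P₀/P = 969/144 = 6.7292; ln(6.7292) = 1.9065.
z = 7403.1 × 1.9065 = 14114 m.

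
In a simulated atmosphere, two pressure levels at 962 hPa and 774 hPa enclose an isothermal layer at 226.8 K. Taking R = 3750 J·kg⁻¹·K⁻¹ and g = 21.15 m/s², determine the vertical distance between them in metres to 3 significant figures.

Hypsometric equation: Δz = (R T̄/g) ln(P₁/P₂).
R T̄/g = 3750 × 226.8 / 21.15 = 40213 m.
ln(962/774) = ln(1.2429) = 0.21745.
Δz = 40213 × 0.21745 = 8744.3 m.

Δz ≈ 8740 m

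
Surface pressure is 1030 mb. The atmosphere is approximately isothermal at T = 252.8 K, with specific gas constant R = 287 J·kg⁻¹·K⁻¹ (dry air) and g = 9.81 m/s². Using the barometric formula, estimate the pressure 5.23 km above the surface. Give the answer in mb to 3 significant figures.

P ≈ 508 mb

Scale height: H = RT/g = 287 × 252.8 / 9.81 = 7395.9 m.
Barometric formula: P = P₀ exp(−z/H).
z/H = 5230.0/7395.9 = 0.70715; exp(−0.70715) = 0.49305.
P = 1030 × 0.49305 = 507.84 mb.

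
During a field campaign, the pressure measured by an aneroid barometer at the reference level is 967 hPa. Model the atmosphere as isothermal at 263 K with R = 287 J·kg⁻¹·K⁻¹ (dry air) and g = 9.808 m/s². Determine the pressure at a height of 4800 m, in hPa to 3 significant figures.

Scale height: H = RT/g = 287 × 263 / 9.808 = 7695.9 m.
Barometric formula: P = P₀ exp(−z/H).
z/H = 4800.0/7695.9 = 0.62371; exp(−0.62371) = 0.53595.
P = 967 × 0.53595 = 518.26 hPa.

P ≈ 518 hPa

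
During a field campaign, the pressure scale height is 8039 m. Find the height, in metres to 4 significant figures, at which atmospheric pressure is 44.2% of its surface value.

z ≈ 6563 m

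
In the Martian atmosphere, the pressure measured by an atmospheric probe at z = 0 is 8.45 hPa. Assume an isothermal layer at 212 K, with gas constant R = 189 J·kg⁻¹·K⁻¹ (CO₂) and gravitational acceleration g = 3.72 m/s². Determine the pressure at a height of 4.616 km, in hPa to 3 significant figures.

P ≈ 5.50 hPa

Scale height: H = RT/g = 189 × 212 / 3.72 = 10771 m.
Barometric formula: P = P₀ exp(−z/H).
z/H = 4616.0/10771 = 0.42856; exp(−0.42856) = 0.65145.
P = 8.45 × 0.65145 = 5.5048 hPa.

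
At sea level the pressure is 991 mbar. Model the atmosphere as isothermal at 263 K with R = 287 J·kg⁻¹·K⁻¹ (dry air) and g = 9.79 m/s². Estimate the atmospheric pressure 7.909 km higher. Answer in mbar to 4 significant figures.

P ≈ 355.3 mbar

Scale height: H = RT/g = 287 × 263 / 9.79 = 7710.0 m.
Barometric formula: P = P₀ exp(−z/H).
z/H = 7909.0/7710.0 = 1.0258; exp(−1.0258) = 0.35851.
P = 991 × 0.35851 = 355.28 mbar.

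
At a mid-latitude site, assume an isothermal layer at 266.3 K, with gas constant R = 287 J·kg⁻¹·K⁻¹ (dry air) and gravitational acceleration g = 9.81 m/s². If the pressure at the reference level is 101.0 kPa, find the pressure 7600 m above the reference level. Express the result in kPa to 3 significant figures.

P ≈ 38.1 kPa

Scale height: H = RT/g = 287 × 266.3 / 9.81 = 7790.8 m.
Barometric formula: P = P₀ exp(−z/H).
z/H = 7600.0/7790.8 = 0.97551; exp(−0.97551) = 0.37700.
P = 101.0 × 0.37700 = 38.077 kPa.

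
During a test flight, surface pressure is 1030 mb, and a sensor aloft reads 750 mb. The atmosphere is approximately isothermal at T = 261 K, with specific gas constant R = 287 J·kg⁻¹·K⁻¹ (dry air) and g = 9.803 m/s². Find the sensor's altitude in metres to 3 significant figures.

z ≈ 2420 m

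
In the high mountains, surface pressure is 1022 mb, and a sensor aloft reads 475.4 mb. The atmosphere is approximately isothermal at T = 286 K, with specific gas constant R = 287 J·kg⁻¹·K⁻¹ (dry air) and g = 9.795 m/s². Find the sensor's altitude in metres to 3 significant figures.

z ≈ 6410 m

Scale height: H = RT/g = 287 × 286 / 9.795 = 8380.0 m.
Invert the barometric formula: z = H ln(P₀/P).
P₀/P = 1022/475.4 = 2.1498; ln(2.1498) = 0.76537.
z = 8380.0 × 0.76537 = 6413.8 m.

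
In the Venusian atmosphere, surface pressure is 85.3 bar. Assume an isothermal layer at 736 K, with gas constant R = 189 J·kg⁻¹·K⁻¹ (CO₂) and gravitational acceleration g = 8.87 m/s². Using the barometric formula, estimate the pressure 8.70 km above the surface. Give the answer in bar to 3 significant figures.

Scale height: H = RT/g = 189 × 736 / 8.87 = 15683 m.
Barometric formula: P = P₀ exp(−z/H).
z/H = 8700.0/15683 = 0.55474; exp(−0.55474) = 0.57422.
P = 85.3 × 0.57422 = 48.981 bar.

P ≈ 49.0 bar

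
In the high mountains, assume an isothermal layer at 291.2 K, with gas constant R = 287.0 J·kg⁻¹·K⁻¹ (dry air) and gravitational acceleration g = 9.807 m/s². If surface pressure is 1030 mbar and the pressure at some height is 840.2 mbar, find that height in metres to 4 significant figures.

z ≈ 1736 m

Scale height: H = RT/g = 287.0 × 291.2 / 9.807 = 8521.9 m.
Invert the barometric formula: z = H ln(P₀/P).
P₀/P = 1030/840.2 = 1.2259; ln(1.2259) = 0.20368.
z = 8521.9 × 0.20368 = 1735.7 m.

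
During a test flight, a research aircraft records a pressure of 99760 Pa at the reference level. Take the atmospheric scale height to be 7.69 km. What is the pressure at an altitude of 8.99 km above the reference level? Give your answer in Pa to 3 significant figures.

P ≈ 31000 Pa

Barometric formula: P = P₀ exp(−z/H).
z/H = 8990.0/7690.0 = 1.1691; exp(−1.1691) = 0.31065.
P = 99760 × 0.31065 = 30990 Pa.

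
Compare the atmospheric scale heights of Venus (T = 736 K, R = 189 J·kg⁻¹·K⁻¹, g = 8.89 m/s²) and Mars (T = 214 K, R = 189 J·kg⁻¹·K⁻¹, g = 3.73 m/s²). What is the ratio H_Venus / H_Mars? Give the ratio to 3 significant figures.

H_Venus/H_Mars ≈ 1.44

H = RT/g for each body.
H_Venus = 189 × 736 / 8.89 = 15647 m.
H_Mars = 189 × 214 / 3.73 = 10843 m.
H_Venus/H_Mars = 15647/10843 = 1.4431.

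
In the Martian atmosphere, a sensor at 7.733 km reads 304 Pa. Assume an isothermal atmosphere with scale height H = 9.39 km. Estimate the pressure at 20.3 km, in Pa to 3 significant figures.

Between two levels, P₂ = P₁ exp(−Δz/H) with Δz = z₂ − z₁.
Δz = 20300 − 7733.0 = 12567 m; Δz/H = 12567/9390.0 = 1.3383.
P₂ = 304 × exp(−1.3383) = 304 × 0.26229 = 79.736 Pa.

P ≈ 79.7 Pa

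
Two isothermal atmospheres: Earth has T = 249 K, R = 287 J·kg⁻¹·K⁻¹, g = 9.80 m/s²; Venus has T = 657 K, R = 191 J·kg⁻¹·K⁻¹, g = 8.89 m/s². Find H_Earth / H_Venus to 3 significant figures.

H = RT/g for each body.
H_Earth = 287 × 249 / 9.80 = 7292.1 m.
H_Venus = 191 × 657 / 8.89 = 14116 m.
H_Earth/H_Venus = 7292.1/14116 = 0.51658.

H_Earth/H_Venus ≈ 0.517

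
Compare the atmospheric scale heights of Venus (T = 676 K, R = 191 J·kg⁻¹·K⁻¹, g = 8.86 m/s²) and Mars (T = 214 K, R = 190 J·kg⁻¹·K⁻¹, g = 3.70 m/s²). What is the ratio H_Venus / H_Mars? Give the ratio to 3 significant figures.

H = RT/g for each body.
H_Venus = 191 × 676 / 8.86 = 14573 m.
H_Mars = 190 × 214 / 3.70 = 10989 m.
H_Venus/H_Mars = 14573/10989 = 1.3261.

H_Venus/H_Mars ≈ 1.33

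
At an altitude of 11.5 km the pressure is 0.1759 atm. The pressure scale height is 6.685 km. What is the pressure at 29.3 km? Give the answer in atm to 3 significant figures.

P ≈ 0.0123 atm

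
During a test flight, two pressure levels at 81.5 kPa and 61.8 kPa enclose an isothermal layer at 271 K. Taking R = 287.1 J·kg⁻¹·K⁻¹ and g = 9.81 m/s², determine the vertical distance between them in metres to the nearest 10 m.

Δz ≈ 2190 m

Hypsometric equation: Δz = (R T̄/g) ln(P₁/P₂).
R T̄/g = 287.1 × 271 / 9.81 = 7931.1 m.
ln(81.5/61.8) = ln(1.3188) = 0.27672.
Δz = 7931.1 × 0.27672 = 2194.7 m.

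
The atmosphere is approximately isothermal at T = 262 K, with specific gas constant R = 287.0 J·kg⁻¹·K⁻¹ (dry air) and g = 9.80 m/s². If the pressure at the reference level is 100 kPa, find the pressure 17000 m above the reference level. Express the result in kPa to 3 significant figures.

P ≈ 10.9 kPa

Scale height: H = RT/g = 287.0 × 262 / 9.80 = 7672.9 m.
Barometric formula: P = P₀ exp(−z/H).
z/H = 17000/7672.9 = 2.2156; exp(−2.2156) = 0.10909.
P = 100 × 0.10909 = 10.909 kPa.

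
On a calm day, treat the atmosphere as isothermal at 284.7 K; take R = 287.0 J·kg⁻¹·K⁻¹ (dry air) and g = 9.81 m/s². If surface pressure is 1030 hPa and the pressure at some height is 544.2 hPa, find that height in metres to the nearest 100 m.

Scale height: H = RT/g = 287.0 × 284.7 / 9.81 = 8329.1 m.
Invert the barometric formula: z = H ln(P₀/P).
P₀/P = 1030/544.2 = 1.8927; ln(1.8927) = 0.63800.
z = 8329.1 × 0.63800 = 5314.0 m.

z ≈ 5300 m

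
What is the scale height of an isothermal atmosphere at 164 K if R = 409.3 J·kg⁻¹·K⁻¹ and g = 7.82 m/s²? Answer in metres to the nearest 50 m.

H ≈ 8600 m

The scale height of an isothermal atmosphere is H = RT/g.
H = 409.3 × 164 / 7.82 = 67125/7.82 = 8583.8 m.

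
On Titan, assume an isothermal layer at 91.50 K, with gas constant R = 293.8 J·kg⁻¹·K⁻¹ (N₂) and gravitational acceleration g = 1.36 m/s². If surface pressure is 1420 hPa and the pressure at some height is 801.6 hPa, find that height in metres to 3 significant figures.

Scale height: H = RT/g = 293.8 × 91.50 / 1.36 = 19767 m.
Invert the barometric formula: z = H ln(P₀/P).
P₀/P = 1420/801.6 = 1.7715; ln(1.7715) = 0.57183.
z = 19767 × 0.57183 = 11303 m.

z ≈ 11300 m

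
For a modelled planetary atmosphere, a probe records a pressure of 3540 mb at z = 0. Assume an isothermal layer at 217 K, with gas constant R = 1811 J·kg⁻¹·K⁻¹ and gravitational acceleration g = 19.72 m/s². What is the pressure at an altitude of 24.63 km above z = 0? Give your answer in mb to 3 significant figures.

P ≈ 1030 mb

Scale height: H = RT/g = 1811 × 217 / 19.72 = 19928 m.
Barometric formula: P = P₀ exp(−z/H).
z/H = 24630/19928 = 1.2359; exp(−1.2359) = 0.29057.
P = 3540 × 0.29057 = 1028.6 mb.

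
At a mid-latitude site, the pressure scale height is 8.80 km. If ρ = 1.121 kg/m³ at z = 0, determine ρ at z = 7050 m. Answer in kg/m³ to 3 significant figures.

In an isothermal atmosphere, density decays like pressure: ρ = ρ₀ exp(−z/H).
z/H = 7050.0/8800.0 = 0.80114; exp(−0.80114) = 0.44882.
ρ = 1.121 × 0.44882 = 0.50313 kg/m³.

ρ ≈ 0.503 kg/m³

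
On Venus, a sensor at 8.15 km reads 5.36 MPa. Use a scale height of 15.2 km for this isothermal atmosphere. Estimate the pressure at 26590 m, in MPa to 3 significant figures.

Between two levels, P₂ = P₁ exp(−Δz/H) with Δz = z₂ − z₁.
Δz = 26590 − 8150.0 = 18440 m; Δz/H = 18440/15200 = 1.2132.
P₂ = 5.36 × exp(−1.2132) = 5.36 × 0.29724 = 1.5932 MPa.

P ≈ 1.59 MPa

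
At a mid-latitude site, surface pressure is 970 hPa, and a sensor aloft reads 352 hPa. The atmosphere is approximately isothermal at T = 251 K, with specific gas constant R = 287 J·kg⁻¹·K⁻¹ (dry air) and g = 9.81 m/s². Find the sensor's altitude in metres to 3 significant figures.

Scale height: H = RT/g = 287 × 251 / 9.81 = 7343.2 m.
Invert the barometric formula: z = H ln(P₀/P).
P₀/P = 970/352 = 2.7557; ln(2.7557) = 1.0137.
z = 7343.2 × 1.0137 = 7443.8 m.

z ≈ 7440 m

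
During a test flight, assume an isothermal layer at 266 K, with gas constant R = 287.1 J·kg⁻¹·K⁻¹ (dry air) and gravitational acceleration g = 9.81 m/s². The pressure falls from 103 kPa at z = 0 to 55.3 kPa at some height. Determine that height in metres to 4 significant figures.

Scale height: H = RT/g = 287.1 × 266 / 9.81 = 7784.8 m.
Invert the barometric formula: z = H ln(P₀/P).
P₀/P = 103/55.3 = 1.8626; ln(1.8626) = 0.62197.
z = 7784.8 × 0.62197 = 4841.9 m.

z ≈ 4842 m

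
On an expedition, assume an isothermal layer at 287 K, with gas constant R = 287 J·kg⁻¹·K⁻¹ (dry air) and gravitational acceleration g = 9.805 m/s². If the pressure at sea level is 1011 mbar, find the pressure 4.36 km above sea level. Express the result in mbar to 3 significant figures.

P ≈ 602 mbar

Scale height: H = RT/g = 287 × 287 / 9.805 = 8400.7 m.
Barometric formula: P = P₀ exp(−z/H).
z/H = 4360.0/8400.7 = 0.51900; exp(−0.51900) = 0.59512.
P = 1011 × 0.59512 = 601.67 mbar.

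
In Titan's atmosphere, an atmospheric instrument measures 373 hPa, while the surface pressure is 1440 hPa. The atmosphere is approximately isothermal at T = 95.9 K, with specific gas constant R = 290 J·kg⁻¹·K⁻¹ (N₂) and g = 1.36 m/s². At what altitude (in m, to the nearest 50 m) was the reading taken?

z ≈ 27600 m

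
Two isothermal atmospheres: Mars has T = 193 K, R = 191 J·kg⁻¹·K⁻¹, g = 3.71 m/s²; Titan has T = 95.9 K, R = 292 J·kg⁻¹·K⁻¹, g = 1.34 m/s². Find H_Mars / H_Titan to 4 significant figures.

H_Mars/H_Titan ≈ 0.4755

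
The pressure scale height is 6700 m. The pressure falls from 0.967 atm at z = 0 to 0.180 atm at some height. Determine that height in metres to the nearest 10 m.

z ≈ 11260 m

Invert the barometric formula: z = H ln(P₀/P).
P₀/P = 0.967/0.180 = 5.3722; ln(5.3722) = 1.6812.
z = 6700.0 × 1.6812 = 11264 m.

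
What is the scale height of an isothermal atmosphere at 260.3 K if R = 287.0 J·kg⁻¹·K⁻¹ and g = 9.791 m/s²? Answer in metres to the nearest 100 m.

The scale height of an isothermal atmosphere is H = RT/g.
H = 287.0 × 260.3 / 9.791 = 74706/9.791 = 7630.1 m.

H ≈ 7600 m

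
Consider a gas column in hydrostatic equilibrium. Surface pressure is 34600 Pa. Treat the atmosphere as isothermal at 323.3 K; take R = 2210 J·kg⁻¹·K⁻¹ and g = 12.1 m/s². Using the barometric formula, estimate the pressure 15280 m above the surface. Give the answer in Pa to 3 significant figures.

Scale height: H = RT/g = 2210 × 323.3 / 12.1 = 59049 m.
Barometric formula: P = P₀ exp(−z/H).
z/H = 15280/59049 = 0.25877; exp(−0.25877) = 0.77200.
P = 34600 × 0.77200 = 26711 Pa.

P ≈ 26700 Pa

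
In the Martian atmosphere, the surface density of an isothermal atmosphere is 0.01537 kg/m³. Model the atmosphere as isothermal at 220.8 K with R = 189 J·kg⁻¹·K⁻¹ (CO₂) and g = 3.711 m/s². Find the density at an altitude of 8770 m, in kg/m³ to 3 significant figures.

ρ ≈ 0.00705 kg/m³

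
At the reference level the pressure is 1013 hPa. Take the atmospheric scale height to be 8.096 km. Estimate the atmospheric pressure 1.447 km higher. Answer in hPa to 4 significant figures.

Barometric formula: P = P₀ exp(−z/H).
z/H = 1447.0/8096.0 = 0.17873; exp(−0.17873) = 0.83633.
P = 1013 × 0.83633 = 847.20 hPa.

P ≈ 847.2 hPa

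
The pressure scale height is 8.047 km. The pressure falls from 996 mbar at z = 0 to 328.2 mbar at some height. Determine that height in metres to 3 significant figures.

Invert the barometric formula: z = H ln(P₀/P).
P₀/P = 996/328.2 = 3.0347; ln(3.0347) = 1.1101.
z = 8047.0 × 1.1101 = 8933.0 m.

z ≈ 8930 m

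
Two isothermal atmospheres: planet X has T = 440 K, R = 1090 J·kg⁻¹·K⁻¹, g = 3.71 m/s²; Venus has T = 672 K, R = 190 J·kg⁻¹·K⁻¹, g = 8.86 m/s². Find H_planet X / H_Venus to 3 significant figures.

H_planet X/H_Venus ≈ 8.97

H = RT/g for each body.
H_planet X = 1090 × 440 / 3.71 = 129270 m.
H_Venus = 190 × 672 / 8.86 = 14411 m.
H_planet X/H_Venus = 129270/14411 = 8.9702.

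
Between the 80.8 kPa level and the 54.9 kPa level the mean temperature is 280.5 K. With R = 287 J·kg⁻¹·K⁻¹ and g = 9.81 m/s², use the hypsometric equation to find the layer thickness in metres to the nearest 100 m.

Hypsometric equation: Δz = (R T̄/g) ln(P₁/P₂).
R T̄/g = 287 × 280.5 / 9.81 = 8206.3 m.
ln(80.8/54.9) = ln(1.4718) = 0.38649.
Δz = 8206.3 × 0.38649 = 3171.7 m.

Δz ≈ 3200 m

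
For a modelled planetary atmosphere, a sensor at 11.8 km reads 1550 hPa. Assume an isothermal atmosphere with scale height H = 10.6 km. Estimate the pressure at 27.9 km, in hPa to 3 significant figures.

P ≈ 339 hPa

Between two levels, P₂ = P₁ exp(−Δz/H) with Δz = z₂ − z₁.
Δz = 27900 − 11800 = 16100 m; Δz/H = 16100/10600 = 1.5189.
P₂ = 1550 × exp(−1.5189) = 1550 × 0.21895 = 339.37 hPa.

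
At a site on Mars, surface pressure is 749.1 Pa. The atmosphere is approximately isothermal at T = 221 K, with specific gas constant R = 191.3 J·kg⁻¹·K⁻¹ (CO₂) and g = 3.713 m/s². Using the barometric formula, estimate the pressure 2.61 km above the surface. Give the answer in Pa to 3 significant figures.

P ≈ 596 Pa

Scale height: H = RT/g = 191.3 × 221 / 3.713 = 11386 m.
Barometric formula: P = P₀ exp(−z/H).
z/H = 2610.0/11386 = 0.22923; exp(−0.22923) = 0.79515.
P = 749.1 × 0.79515 = 595.65 Pa.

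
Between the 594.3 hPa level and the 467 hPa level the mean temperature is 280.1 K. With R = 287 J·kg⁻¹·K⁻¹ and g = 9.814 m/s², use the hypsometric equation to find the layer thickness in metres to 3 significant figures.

Δz ≈ 1970 m

Hypsometric equation: Δz = (R T̄/g) ln(P₁/P₂).
R T̄/g = 287 × 280.1 / 9.814 = 8191.2 m.
ln(594.3/467) = ln(1.2726) = 0.24106.
Δz = 8191.2 × 0.24106 = 1974.6 m.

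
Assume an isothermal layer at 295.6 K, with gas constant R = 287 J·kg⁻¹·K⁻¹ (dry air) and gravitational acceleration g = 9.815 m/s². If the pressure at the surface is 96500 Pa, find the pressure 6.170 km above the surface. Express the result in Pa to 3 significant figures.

P ≈ 47300 Pa

Scale height: H = RT/g = 287 × 295.6 / 9.815 = 8643.6 m.
Barometric formula: P = P₀ exp(−z/H).
z/H = 6170.0/8643.6 = 0.71382; exp(−0.71382) = 0.48977.
P = 96500 × 0.48977 = 47263 Pa.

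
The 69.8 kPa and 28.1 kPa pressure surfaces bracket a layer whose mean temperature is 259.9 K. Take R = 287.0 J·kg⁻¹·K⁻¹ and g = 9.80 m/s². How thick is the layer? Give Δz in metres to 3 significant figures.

Hypsometric equation: Δz = (R T̄/g) ln(P₁/P₂).
R T̄/g = 287.0 × 259.9 / 9.80 = 7611.4 m.
ln(69.8/28.1) = ln(2.4840) = 0.90987.
Δz = 7611.4 × 0.90987 = 6925.4 m.

Δz ≈ 6930 m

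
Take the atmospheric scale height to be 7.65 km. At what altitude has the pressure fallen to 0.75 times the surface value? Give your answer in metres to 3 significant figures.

z ≈ 2200 m

Set P/P₀ = exp(−z/H) = 0.75, so z = −H ln(0.75).
−ln(0.75) = 0.28768; z = 7650.0 × 0.28768 = 2200.8 m.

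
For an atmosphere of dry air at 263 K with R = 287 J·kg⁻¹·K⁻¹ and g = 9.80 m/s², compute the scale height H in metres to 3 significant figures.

H ≈ 7700 m

The scale height of an isothermal atmosphere is H = RT/g.
H = 287 × 263 / 9.80 = 75481/9.80 = 7702.1 m.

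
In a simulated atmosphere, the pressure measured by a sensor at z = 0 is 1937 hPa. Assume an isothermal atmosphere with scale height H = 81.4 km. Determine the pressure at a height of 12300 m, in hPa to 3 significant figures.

P ≈ 1670 hPa

Barometric formula: P = P₀ exp(−z/H).
z/H = 12300/81400 = 0.15111; exp(−0.15111) = 0.85975.
P = 1937 × 0.85975 = 1665.3 hPa.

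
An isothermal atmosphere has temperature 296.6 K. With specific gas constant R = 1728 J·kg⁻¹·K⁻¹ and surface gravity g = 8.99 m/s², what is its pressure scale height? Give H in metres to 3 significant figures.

H ≈ 57000 m

The scale height of an isothermal atmosphere is H = RT/g.
H = 1728 × 296.6 / 8.99 = 512520/8.99 = 57010 m.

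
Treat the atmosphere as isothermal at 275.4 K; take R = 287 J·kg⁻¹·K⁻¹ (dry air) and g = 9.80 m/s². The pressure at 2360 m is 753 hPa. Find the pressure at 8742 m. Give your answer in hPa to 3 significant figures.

Scale height: H = RT/g = 287 × 275.4 / 9.80 = 8065.3 m.
Between two levels, P₂ = P₁ exp(−Δz/H) with Δz = z₂ − z₁.
Δz = 8742.0 − 2360.0 = 6382.0 m; Δz/H = 6382.0/8065.3 = 0.79129.
P₂ = 753 × exp(−0.79129) = 753 × 0.45326 = 341.30 hPa.

P ≈ 341 hPa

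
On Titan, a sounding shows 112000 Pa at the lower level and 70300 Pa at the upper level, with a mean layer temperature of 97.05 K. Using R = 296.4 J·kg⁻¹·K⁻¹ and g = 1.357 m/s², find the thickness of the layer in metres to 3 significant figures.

Δz ≈ 9870 m

Hypsometric equation: Δz = (R T̄/g) ln(P₁/P₂).
R T̄/g = 296.4 × 97.05 / 1.357 = 21198 m.
ln(112000/70300) = ln(1.5932) = 0.46574.
Δz = 21198 × 0.46574 = 9872.8 m.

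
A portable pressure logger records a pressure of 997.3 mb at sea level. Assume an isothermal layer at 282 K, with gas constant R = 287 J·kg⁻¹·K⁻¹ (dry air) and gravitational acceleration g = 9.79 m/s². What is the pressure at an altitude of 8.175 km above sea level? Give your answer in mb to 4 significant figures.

P ≈ 371.0 mb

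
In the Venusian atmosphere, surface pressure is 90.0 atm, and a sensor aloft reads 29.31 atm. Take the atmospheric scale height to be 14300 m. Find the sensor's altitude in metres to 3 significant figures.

z ≈ 16000 m

Invert the barometric formula: z = H ln(P₀/P).
P₀/P = 90.0/29.31 = 3.0706; ln(3.0706) = 1.1219.
z = 14300 × 1.1219 = 16043 m.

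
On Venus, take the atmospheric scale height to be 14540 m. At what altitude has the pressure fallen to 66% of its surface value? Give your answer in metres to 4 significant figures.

z ≈ 6042 m

Set P/P₀ = exp(−z/H) = 0.66, so z = −H ln(0.66).
−ln(0.66) = 0.41552; z = 14540 × 0.41552 = 6041.7 m.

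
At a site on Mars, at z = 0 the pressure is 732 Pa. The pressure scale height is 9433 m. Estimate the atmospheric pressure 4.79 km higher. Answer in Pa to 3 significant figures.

P ≈ 441 Pa

Barometric formula: P = P₀ exp(−z/H).
z/H = 4790.0/9433.0 = 0.50779; exp(−0.50779) = 0.60182.
P = 732 × 0.60182 = 440.53 Pa.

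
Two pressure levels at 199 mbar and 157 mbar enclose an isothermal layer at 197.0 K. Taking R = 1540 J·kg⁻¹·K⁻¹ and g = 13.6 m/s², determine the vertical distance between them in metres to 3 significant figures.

Hypsometric equation: Δz = (R T̄/g) ln(P₁/P₂).
R T̄/g = 1540 × 197.0 / 13.6 = 22307 m.
ln(199/157) = ln(1.2675) = 0.23705.
Δz = 22307 × 0.23705 = 5287.9 m.

Δz ≈ 5290 m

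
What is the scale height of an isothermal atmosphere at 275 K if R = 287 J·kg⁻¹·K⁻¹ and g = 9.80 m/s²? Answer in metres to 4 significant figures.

The scale height of an isothermal atmosphere is H = RT/g.
H = 287 × 275 / 9.80 = 78925/9.80 = 8053.6 m.

H ≈ 8054 m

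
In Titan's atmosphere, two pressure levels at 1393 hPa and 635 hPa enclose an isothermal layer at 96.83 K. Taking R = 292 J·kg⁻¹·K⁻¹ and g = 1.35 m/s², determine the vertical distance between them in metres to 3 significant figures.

Δz ≈ 16500 m

Hypsometric equation: Δz = (R T̄/g) ln(P₁/P₂).
R T̄/g = 292 × 96.83 / 1.35 = 20944 m.
ln(1393/635) = ln(2.1937) = 0.78559.
Δz = 20944 × 0.78559 = 16453 m.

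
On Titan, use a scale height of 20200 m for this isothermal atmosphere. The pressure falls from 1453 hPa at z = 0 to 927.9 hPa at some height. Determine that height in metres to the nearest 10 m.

z ≈ 9060 m

Invert the barometric formula: z = H ln(P₀/P).
P₀/P = 1453/927.9 = 1.5659; ln(1.5659) = 0.44846.
z = 20200 × 0.44846 = 9058.9 m.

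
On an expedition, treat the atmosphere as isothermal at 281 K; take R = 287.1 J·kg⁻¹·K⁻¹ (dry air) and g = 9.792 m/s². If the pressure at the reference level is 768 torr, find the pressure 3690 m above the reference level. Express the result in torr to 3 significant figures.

P ≈ 491 torr

Scale height: H = RT/g = 287.1 × 281 / 9.792 = 8238.9 m.
Barometric formula: P = P₀ exp(−z/H).
z/H = 3690.0/8238.9 = 0.44788; exp(−0.44788) = 0.63898.
P = 768 × 0.63898 = 490.74 torr.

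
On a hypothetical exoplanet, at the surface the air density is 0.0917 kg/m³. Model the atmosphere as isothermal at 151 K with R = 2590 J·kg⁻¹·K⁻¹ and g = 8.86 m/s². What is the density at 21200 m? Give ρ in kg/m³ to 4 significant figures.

Scale height: H = RT/g = 2590 × 151 / 8.86 = 44141 m.
In an isothermal atmosphere, density decays like pressure: ρ = ρ₀ exp(−z/H).
z/H = 21200/44141 = 0.48028; exp(−0.48028) = 0.61861.
ρ = 0.0917 × 0.61861 = 0.056727 kg/m³.

ρ ≈ 0.05673 kg/m³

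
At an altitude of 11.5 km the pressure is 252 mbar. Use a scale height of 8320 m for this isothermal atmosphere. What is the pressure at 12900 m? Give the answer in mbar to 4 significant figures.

P ≈ 213.0 mbar

Between two levels, P₂ = P₁ exp(−Δz/H) with Δz = z₂ − z₁.
Δz = 12900 − 11500 = 1400.0 m; Δz/H = 1400.0/8320.0 = 0.16827.
P₂ = 252 × exp(−0.16827) = 252 × 0.84513 = 212.97 mbar.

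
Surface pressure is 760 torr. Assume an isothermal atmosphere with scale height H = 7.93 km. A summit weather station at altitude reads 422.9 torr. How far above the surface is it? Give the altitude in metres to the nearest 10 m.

Invert the barometric formula: z = H ln(P₀/P).
P₀/P = 760/422.9 = 1.7971; ln(1.7971) = 0.58617.
z = 7930.0 × 0.58617 = 4648.3 m.

z ≈ 4650 m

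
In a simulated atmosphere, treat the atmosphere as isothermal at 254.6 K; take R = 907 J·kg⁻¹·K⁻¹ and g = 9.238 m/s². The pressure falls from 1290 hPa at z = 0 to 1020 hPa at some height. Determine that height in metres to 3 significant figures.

z ≈ 5870 m

Scale height: H = RT/g = 907 × 254.6 / 9.238 = 24997 m.
Invert the barometric formula: z = H ln(P₀/P).
P₀/P = 1290/1020 = 1.2647; ln(1.2647) = 0.23483.
z = 24997 × 0.23483 = 5870.0 m.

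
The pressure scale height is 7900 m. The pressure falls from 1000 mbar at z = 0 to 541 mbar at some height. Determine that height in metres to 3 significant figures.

z ≈ 4850 m

Invert the barometric formula: z = H ln(P₀/P).
P₀/P = 1000/541 = 1.8484; ln(1.8484) = 0.61432.
z = 7900.0 × 0.61432 = 4853.1 m.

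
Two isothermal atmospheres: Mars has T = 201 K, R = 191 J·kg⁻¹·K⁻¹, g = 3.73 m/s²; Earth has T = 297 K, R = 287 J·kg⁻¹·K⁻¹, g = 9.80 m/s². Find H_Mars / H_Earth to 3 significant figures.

H_Mars/H_Earth ≈ 1.18

H = RT/g for each body.
H_Mars = 191 × 201 / 3.73 = 10292 m.
H_Earth = 287 × 297 / 9.80 = 8697.9 m.
H_Mars/H_Earth = 10292/8697.9 = 1.1833.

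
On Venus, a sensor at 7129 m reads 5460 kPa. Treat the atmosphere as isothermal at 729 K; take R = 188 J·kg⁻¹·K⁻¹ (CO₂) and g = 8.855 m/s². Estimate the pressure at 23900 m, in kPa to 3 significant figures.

P ≈ 1850 kPa

Scale height: H = RT/g = 188 × 729 / 8.855 = 15477 m.
Between two levels, P₂ = P₁ exp(−Δz/H) with Δz = z₂ − z₁.
Δz = 23900 − 7129.0 = 16771 m; Δz/H = 16771/15477 = 1.0836.
P₂ = 5460 × exp(−1.0836) = 5460 × 0.33838 = 1847.6 kPa.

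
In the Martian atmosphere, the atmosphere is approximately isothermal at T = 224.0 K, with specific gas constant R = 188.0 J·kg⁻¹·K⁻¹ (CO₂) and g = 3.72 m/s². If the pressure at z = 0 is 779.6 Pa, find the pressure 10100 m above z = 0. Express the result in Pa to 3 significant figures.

P ≈ 319 Pa

Scale height: H = RT/g = 188.0 × 224.0 / 3.72 = 11320 m.
Barometric formula: P = P₀ exp(−z/H).
z/H = 10100/11320 = 0.89223; exp(−0.89223) = 0.40974.
P = 779.6 × 0.40974 = 319.43 Pa.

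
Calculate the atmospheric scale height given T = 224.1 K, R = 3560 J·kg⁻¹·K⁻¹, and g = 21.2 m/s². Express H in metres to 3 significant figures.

H ≈ 37600 m

The scale height of an isothermal atmosphere is H = RT/g.
H = 3560 × 224.1 / 21.2 = 797800/21.2 = 37632 m.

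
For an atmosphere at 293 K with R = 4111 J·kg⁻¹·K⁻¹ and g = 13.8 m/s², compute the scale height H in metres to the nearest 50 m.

The scale height of an isothermal atmosphere is H = RT/g.
H = 4111 × 293 / 13.8 = 1204500/13.8 = 87283 m.

H ≈ 87300 m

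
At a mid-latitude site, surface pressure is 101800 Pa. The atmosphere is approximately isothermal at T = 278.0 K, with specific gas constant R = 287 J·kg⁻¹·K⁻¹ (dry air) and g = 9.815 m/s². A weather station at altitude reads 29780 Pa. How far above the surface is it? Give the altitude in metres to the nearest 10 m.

z ≈ 9990 m

Scale height: H = RT/g = 287 × 278.0 / 9.815 = 8129.0 m.
Invert the barometric formula: z = H ln(P₀/P).
P₀/P = 101800/29780 = 3.4184; ln(3.4184) = 1.2292.
z = 8129.0 × 1.2292 = 9992.2 m.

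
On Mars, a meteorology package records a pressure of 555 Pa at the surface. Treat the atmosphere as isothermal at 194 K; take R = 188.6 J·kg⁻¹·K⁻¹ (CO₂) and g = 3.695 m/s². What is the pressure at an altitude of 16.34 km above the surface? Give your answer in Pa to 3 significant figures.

P ≈ 107 Pa

Scale height: H = RT/g = 188.6 × 194 / 3.695 = 9902.1 m.
Barometric formula: P = P₀ exp(−z/H).
z/H = 16340/9902.1 = 1.6502; exp(−1.6502) = 0.19201.
P = 555 × 0.19201 = 106.57 Pa.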